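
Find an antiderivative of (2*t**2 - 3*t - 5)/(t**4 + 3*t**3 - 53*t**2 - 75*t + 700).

log(t - 5)/4 - 5*log(t - 4)/33 + log(t + 5)/3 - 19*log(t + 7)/44 + C

Factor the denominator: (t - 5)*(t - 4)*(t + 5)*(t + 7).
Partial-fraction decomposition: -19/(44*(t + 7)) + 1/(3*(t + 5)) - 5/(33*(t - 4)) + 1/(4*(t - 5)).
Integrate each term: A/(t−a) contributes A·log|t−a|.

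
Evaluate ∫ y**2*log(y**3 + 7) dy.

y**3*log(y**3 + 7)/3 - y**3/3 + 7*log(y**3 + 7)/3 + C

Let u = y**3 + 7, so du = (3*y**2) dy.
The integral becomes (1/3)·∫ log(u) du; integrate by parts with u′=log(u), dv′=du.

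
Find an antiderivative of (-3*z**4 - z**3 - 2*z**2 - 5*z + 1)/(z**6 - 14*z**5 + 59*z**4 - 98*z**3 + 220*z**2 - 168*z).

Factor the denominator: z*(z - 7)*(z - 6)*(z - 1)*(z**2 + 4).
Partial-fraction decomposition: (15*z + 158)/(848*(z**2 + 4)) - 1/(15*(z - 1)) + 841/(240*(z - 6)) - 3839/(1113*(z - 7)) - 1/(168*z).
Integrate each term; A/(z−a) gives A·log|z−a|; the (Bz+D)/(z²+p²) term gives a log and an atan.

-log(z)/168 - 3839*log(z - 7)/1113 + 841*log(z - 6)/240 - log(z - 1)/15 + 15*log(z**2 + 4)/1696 + 79*atan(z/2)/848 + C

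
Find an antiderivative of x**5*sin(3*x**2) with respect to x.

-x**4*cos(3*x**2)/6 + x**2*sin(3*x**2)/9 + cos(3*x**2)/27 + C

Let u = x², du = 2x dx; rewrite as (1/2)∫ u^2·sin(3u) du.
Now integrate by parts 2 times.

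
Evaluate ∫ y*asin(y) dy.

Use integration by parts with u = arcsin(y), dv = y dy.
Then du = 1/sqrt(-y**2 + 1) dy.

y**2*asin(y)/2 + y*sqrt(-y**2 + 1)/4 - asin(y)/4 + C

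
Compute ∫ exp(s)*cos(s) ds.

exp(s)*sin(s)/2 + exp(s)*cos(s)/2 + C

Let I denote the integral. Integrate by parts with u = cos(s), dv = exp(s) ds, so v = exp(s): I = exp(s)*cos(s) + ∫ exp(s)*sin(s) ds.
Apply parts again with u = sin(s), dv = exp(s) ds: ∫ exp(s)*sin(s) ds = exp(s)*sin(s) − I. Substituting back brings back I: I = exp(s)*sin(s) + exp(s)*cos(s) − I.
Solving for I: (1 + 1)·I equals the remaining terms, so I = (1/2)·(exp(s)*sin(s) + exp(s)*cos(s)).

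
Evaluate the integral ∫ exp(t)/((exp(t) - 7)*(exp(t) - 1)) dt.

log(exp(t) - 7)/6 - log(exp(t) - 1)/6 + C

Let u = e^t, du = e^t dt.
The integral becomes ∫ du/((u-1)(u-7)); decompose into partial fractions.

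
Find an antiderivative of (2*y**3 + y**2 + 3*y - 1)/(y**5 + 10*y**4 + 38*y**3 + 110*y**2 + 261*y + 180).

Factor the denominator: (y + 1)*(y + 4)*(y + 5)*(y**2 + 9).
Partial-fraction decomposition: (5*y - 8)/(34*(y**2 + 9)) - 241/(136*(y + 5)) + 5/(3*(y + 4)) - 1/(24*(y + 1)).
Integrate each term; A/(y−a) gives A·log|y−a|; the (By+D)/(y²+p²) term gives a log and an atan.

-log(y + 1)/24 + 5*log(y + 4)/3 - 241*log(y + 5)/136 + 5*log(y**2 + 9)/68 - 4*atan(y/3)/51 + C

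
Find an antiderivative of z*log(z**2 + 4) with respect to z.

Let u = z**2 + 4, so du = (2*z) dz.
The integral becomes (1/2)·∫ log(u) du; integrate by parts with u′=log(u), dv′=du.

z**2*log(z**2 + 4)/2 - z**2/2 + 2*log(z**2 + 4) + C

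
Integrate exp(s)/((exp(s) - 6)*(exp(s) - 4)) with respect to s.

log(exp(s) - 6)/2 - log(exp(s) - 4)/2 + C

Let u = e^s, du = e^s ds.
The integral becomes ∫ du/((u-4)(u-6)); decompose into partial fractions.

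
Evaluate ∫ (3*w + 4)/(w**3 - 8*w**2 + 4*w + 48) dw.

11*log(w - 6)/8 - 4*log(w - 4)/3 - log(w + 2)/24 + C

Factor the denominator: (w - 6)*(w - 4)*(w + 2).
Partial-fraction decomposition: -1/(24*(w + 2)) - 4/(3*(w - 4)) + 11/(8*(w - 6)).
Integrate each term: A/(w−a) contributes A·log|w−a|.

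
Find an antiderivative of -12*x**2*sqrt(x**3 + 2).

-8*(x**3 + 2)**(3/2)/3 + C

Let u = x**3 + 2, so du = (3*x**2) dx.
Rewriting, the integral becomes -4·∫ √u du = -4·(2/3)u^(3/2).
Substituting back, u = x**3 + 2.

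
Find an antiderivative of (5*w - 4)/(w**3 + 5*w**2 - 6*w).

Factor the denominator: w*(w - 1)*(w + 6).
Partial-fraction decomposition: -17/(21*(w + 6)) + 1/(7*(w - 1)) + 2/(3*w).
Integrate each term: A/(w−a) contributes A·log|w−a|.

2*log(w)/3 + log(w - 1)/7 - 17*log(w + 6)/21 + C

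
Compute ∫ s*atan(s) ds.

s**2*atan(s)/2 - s/2 + atan(s)/2 + C

Use integration by parts with u = arctan(s), dv = s ds.
Then du = 1/(s**2 + 1) ds.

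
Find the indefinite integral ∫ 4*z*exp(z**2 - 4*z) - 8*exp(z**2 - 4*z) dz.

Let u = z**2 - 4*z, so du = (2*z - 4) dz.
Rewriting, the integral becomes 2·∫ e^u du = 2·e^u.
Substituting back, u = z**2 - 4*z.

2*exp(z**2 - 4*z) + C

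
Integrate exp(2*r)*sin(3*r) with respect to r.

Let I denote the integral. Integrate by parts with u = sin(3*r), dv = exp(2*r) dr, so v = exp(2*r)/2: I = exp(2*r)*sin(3*r)/2 − (3/2)·∫ exp(2*r)*cos(3*r) dr.
Apply parts again with u = cos(3*r), dv = exp(2*r) dr: ∫ exp(2*r)*cos(3*r) dr = exp(2*r)*cos(3*r)/2 + (3/2)·I. Substituting back brings back I: I = exp(2*r)*sin(3*r)/2 - 3*exp(2*r)*cos(3*r)/4 − (9/4)·I.
Solving for I: (1 + 9/4)·I equals the remaining terms, so I = (4/13)·(exp(2*r)*sin(3*r)/2 - 3*exp(2*r)*cos(3*r)/4).

2*exp(2*r)*sin(3*r)/13 - 3*exp(2*r)*cos(3*r)/13 + C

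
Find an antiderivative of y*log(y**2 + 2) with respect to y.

Let u = y**2 + 2, so du = (2*y) dy.
The integral becomes (1/2)·∫ log(u) du; integrate by parts with u′=log(u), dv′=du.

y**2*log(y**2 + 2)/2 - y**2/2 + log(y**2 + 2) + C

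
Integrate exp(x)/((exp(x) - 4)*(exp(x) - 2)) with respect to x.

log(exp(x) - 4)/2 - log(exp(x) - 2)/2 + C

Let u = e^x, du = e^x dx.
The integral becomes ∫ du/((u-4)(u-2)); decompose into partial fractions.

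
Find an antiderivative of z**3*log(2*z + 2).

z**4*log(2*z + 2)/4 - z**4/16 + z**3/12 - z**2/8 + z/4 - log(z + 1)/4 + C

Use integration by parts with u = log(2*z + 2), dv = z**3 dz.
Then du = 2/(2*z + 2) dz and v = z**4/4.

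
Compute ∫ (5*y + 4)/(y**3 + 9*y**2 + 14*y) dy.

2*log(y)/7 + 3*log(y + 2)/5 - 31*log(y + 7)/35 + C

Factor the denominator: y*(y + 2)*(y + 7).
Partial-fraction decomposition: -31/(35*(y + 7)) + 3/(5*(y + 2)) + 2/(7*y).
Integrate each term: A/(y−a) contributes A·log|y−a|.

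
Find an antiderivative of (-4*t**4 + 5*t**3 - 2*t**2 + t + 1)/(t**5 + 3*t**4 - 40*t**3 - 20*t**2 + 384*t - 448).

Factor the denominator: (t - 4)*(t - 2)**2*(t + 4)*(t + 7).
Partial-fraction decomposition: -11423/(2673*(t + 7)) + 1379/(864*(t + 4)) + 733/(972*(t - 2)) + 29/(108*(t - 2)**2) - 731/(352*(t - 4)).
Integrate each term; A/(t−a) gives A·log|t−a|; A/(t−a)² gives −A/(t−a).

-731*log(t - 4)/352 + 733*log(t - 2)/972 + 1379*log(t + 4)/864 - 11423*log(t + 7)/2673 - 29/(108*t - 216) + C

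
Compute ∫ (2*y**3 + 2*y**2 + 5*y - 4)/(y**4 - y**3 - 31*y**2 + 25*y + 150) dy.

321*log(y - 5)/140 - 83*log(y - 3)/80 - 22*log(y + 2)/105 + 229*log(y + 5)/240 + C

Factor the denominator: (y - 5)*(y - 3)*(y + 2)*(y + 5).
Partial-fraction decomposition: 229/(240*(y + 5)) - 22/(105*(y + 2)) - 83/(80*(y - 3)) + 321/(140*(y - 5)).
Integrate each term: A/(y−a) contributes A·log|y−a|.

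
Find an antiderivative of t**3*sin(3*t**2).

-t**2*cos(3*t**2)/6 + sin(3*t**2)/18 + C

Let u = t², du = 2t dt; rewrite as (1/2)∫ u^1·sin(3u) du.
Now integrate by parts 1 time.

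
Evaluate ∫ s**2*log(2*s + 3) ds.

s**3*log(2*s + 3)/3 - s**3/9 + s**2/4 - 3*s/4 + 9*log(2*s + 3)/8 + C

Use integration by parts with u = log(2*s + 3), dv = s**2 ds.
Then du = 2/(2*s + 3) ds and v = s**3/3.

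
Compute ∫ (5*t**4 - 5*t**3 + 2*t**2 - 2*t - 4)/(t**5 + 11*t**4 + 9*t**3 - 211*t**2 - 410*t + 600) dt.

Factor the denominator: (t - 4)*(t - 1)*(t + 5)**2*(t + 6).
Partial-fraction decomposition: 764/(7*(t + 6)) - 25406/(243*(t + 5)) + 1903/(27*(t + 5)**2) + 1/(189*(t - 1)) + 98/(243*(t - 4)).
Integrate each term; A/(t−a) gives A·log|t−a|; A/(t−a)² gives −A/(t−a).

98*log(t - 4)/243 + log(t - 1)/189 - 25406*log(t + 5)/243 + 764*log(t + 6)/7 - 1903/(27*t + 135) + C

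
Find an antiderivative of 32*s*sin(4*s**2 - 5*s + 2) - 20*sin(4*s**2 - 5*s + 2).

-4*cos(4*s**2 - 5*s + 2) + C

Let u = 4*s**2 - 5*s + 2, so du = (8*s - 5) ds.
Rewriting, the integral becomes 4·∫ sin(u) du = 4·-cos(u).
Substituting back, u = 4*s**2 - 5*s + 2.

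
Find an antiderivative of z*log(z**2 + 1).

Let u = z**2 + 1, so du = (2*z) dz.
The integral becomes (1/2)·∫ log(u) du; integrate by parts with u′=log(u), dv′=du.

z**2*log(z**2 + 1)/2 - z**2/2 + log(z**2 + 1)/2 + C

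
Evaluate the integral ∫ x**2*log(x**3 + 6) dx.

Let u = x**3 + 6, so du = (3*x**2) dx.
The integral becomes (1/3)·∫ log(u) du; integrate by parts with u′=log(u), dv′=du.

x**3*log(x**3 + 6)/3 - x**3/3 + 2*log(x**3 + 6) + C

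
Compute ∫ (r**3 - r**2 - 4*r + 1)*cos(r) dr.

r**3*sin(r) - r**2*sin(r) + 3*r**2*cos(r) - 10*r*sin(r) - 2*r*cos(r) + 3*sin(r) - 10*cos(r) + C

Use integration by parts with u = r**3 - r**2 - 4*r + 1, dv = cos(r) dr, so v = sin(r).
Apply parts 3 times (tabular method): alternate signs, differentiate u down to 0, integrate dv up.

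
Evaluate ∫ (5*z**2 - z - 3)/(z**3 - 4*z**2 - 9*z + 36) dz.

Factor the denominator: (z - 4)*(z - 3)*(z + 3).
Partial-fraction decomposition: 15/(14*(z + 3)) - 13/(2*(z - 3)) + 73/(7*(z - 4)).
Integrate each term: A/(z−a) contributes A·log|z−a|.

73*log(z - 4)/7 - 13*log(z - 3)/2 + 15*log(z + 3)/14 + C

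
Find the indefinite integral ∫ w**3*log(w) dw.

w**4*log(w)/4 - w**4/16 + C

Use integration by parts with u = log(w), dv = w**3 dw.
Then du = 1/w dw and v = w**4/4.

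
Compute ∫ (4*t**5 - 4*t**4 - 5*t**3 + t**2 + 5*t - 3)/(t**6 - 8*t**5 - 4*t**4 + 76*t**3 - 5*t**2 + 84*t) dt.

Factor the denominator: t*(t - 7)*(t - 4)*(t + 3)*(t**2 + 1).
Partial-fraction decomposition: (41*t + 62)/(425*(t**2 + 1)) + 39/(70*(t + 3)) - 2785/(1428*(t - 4)) + 5599/(1050*(t - 7)) - 1/(28*t).
Integrate each term; A/(t−a) gives A·log|t−a|; the (Bt+D)/(t²+p²) term gives a log and an atan.

-log(t)/28 + 5599*log(t - 7)/1050 - 2785*log(t - 4)/1428 + 39*log(t + 3)/70 + 41*log(t**2 + 1)/850 + 62*atan(t)/425 + C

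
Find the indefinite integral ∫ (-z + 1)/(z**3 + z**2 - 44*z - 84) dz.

Factor the denominator: (z - 7)*(z + 2)*(z + 6).
Partial-fraction decomposition: 7/(52*(z + 6)) - 1/(12*(z + 2)) - 2/(39*(z - 7)).
Integrate each term: A/(z−a) contributes A·log|z−a|.

-2*log(z - 7)/39 - log(z + 2)/12 + 7*log(z + 6)/52 + C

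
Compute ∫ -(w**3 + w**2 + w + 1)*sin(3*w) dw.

w**3*cos(3*w)/3 - w**2*sin(3*w)/3 + w**2*cos(3*w)/3 - 2*w*sin(3*w)/9 + w*cos(3*w)/9 - sin(3*w)/27 + 7*cos(3*w)/27 + C

Use integration by parts with u = w**3 + w**2 + w + 1, dv = -sin(3*w) dw, so v = cos(3*w)/3.
Apply parts 3 times (tabular method): alternate signs, differentiate u down to 0, integrate dv up.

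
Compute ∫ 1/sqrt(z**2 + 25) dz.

log(z + sqrt(z**2 + 25)) + C

Substitute z = 5·tan(θ), so dz = 5·sec(θ)^2 dθ and the radical becomes sqrt(z**2 + 25) = 5·sec(θ) by the Pythagorean identity.
Integrate the resulting trig expression in θ, then back-substitute tan(θ) = z/5, sec(θ) = sqrt(z**2 + 25)/5 (absorbing any constant into C).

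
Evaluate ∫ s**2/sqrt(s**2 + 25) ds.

s*sqrt(s**2 + 25)/2 - 25*log(s + sqrt(s**2 + 25))/2 + C

Substitute s = 5·tan(θ), so ds = 5·sec(θ)^2 dθ and the radical becomes sqrt(s**2 + 25) = 5·sec(θ) by the Pythagorean identity.
Integrate the resulting trig expression in θ, then back-substitute tan(θ) = s/5, sec(θ) = sqrt(s**2 + 25)/5 (absorbing any constant into C).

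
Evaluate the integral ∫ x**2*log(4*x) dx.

x**3*(log(x) + 2*log(2))/3 - x**3/9 + C

Use integration by parts with u = log(4*x), dv = x**2 dx.
Then du = 1/x dx and v = x**3/3.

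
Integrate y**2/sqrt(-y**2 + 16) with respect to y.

-y*sqrt(-y**2 + 16)/2 + 8*asin(y/4) + C

Substitute y = 4·sin(θ), so dy = 4·cos(θ) dθ and the radical becomes sqrt(-y**2 + 16) = 4·cos(θ) by the Pythagorean identity.
Integrate the resulting trig expression in θ, then back-substitute θ = asin(y/4), sin(θ) = y/4, cos(θ) = sqrt(-y**2 + 16)/4 (absorbing any constant into C).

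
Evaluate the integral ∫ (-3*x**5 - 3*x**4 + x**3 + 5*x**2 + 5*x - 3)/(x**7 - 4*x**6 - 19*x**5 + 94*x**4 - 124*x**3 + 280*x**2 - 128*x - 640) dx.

Factor the denominator: (x - 4)**2*(x - 2)*(x + 1)*(x + 5)*(x**2 + 4).
Partial-fraction decomposition: (9151*x + 8214)/(116000*(x**2 + 4)) + 1868/(16443*(x + 5)) + 1/(375*(x + 1)) - 109/(672*(x - 2)) - 5339/(162000*(x - 4)) - 3679/(1800*(x - 4)**2).
Integrate each term; A/(x−a) gives A·log|x−a|; the (Bx+D)/(x²+p²) term gives a log and an atan.

-5339*log(x - 4)/162000 - 109*log(x - 2)/672 + log(x + 1)/375 + 1868*log(x + 5)/16443 + 9151*log(x**2 + 4)/232000 + 4107*atan(x/2)/116000 + 3679/(1800*x - 7200) + C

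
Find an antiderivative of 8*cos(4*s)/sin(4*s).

Let u = sin(4*s), so du = (4*cos(4*s)) ds.
Rewriting, the integral becomes 2·∫ 1/u du = 2·log(u).
Substituting back, u = sin(4*s).

2*log(sin(4*s)) + C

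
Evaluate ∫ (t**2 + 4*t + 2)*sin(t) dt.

Use integration by parts with u = t**2 + 4*t + 2, dv = sin(t) dt, so v = -cos(t).
Apply parts 2 times (tabular method): alternate signs, differentiate u down to 0, integrate dv up.

-t**2*cos(t) + 2*t*sin(t) - 4*t*cos(t) + 4*sin(t) + C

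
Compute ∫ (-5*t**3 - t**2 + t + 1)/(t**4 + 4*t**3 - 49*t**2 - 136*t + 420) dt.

-1109*log(t - 6)/572 + 41*log(t - 2)/252 + 298*log(t + 5)/77 - 830*log(t + 7)/117 + C

Factor the denominator: (t - 6)*(t - 2)*(t + 5)*(t + 7).
Partial-fraction decomposition: -830/(117*(t + 7)) + 298/(77*(t + 5)) + 41/(252*(t - 2)) - 1109/(572*(t - 6)).
Integrate each term: A/(t−a) contributes A·log|t−a|.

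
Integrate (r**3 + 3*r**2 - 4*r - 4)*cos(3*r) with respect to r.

r**3*sin(3*r)/3 + r**2*sin(3*r) + r**2*cos(3*r)/3 - 14*r*sin(3*r)/9 + 2*r*cos(3*r)/3 - 14*sin(3*r)/9 - 14*cos(3*r)/27 + C

Use integration by parts with u = r**3 + 3*r**2 - 4*r - 4, dv = cos(3*r) dr, so v = sin(3*r)/3.
Apply parts 3 times (tabular method): alternate signs, differentiate u down to 0, integrate dv up.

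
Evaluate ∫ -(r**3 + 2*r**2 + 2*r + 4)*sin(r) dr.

Use integration by parts with u = r**3 + 2*r**2 + 2*r + 4, dv = -sin(r) dr, so v = cos(r).
Apply parts 3 times (tabular method): alternate signs, differentiate u down to 0, integrate dv up.

r**3*cos(r) - 3*r**2*sin(r) + 2*r**2*cos(r) - 4*r*sin(r) - 4*r*cos(r) + 4*sin(r) + C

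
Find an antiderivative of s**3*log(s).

s**4*log(s)/4 - s**4/16 + C

Use integration by parts with u = log(s), dv = s**3 ds.
Then du = 1/s ds and v = s**4/4.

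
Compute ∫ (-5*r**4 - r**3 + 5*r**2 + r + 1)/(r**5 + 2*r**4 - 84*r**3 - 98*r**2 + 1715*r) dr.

log(r)/1715 - 12095*log(r - 7)/2744 + 3119*log(r - 5)/1440 - 272521*log(r + 7)/98784 - 11423/(1176*r + 8232) + C

Factor the denominator: r*(r - 7)*(r - 5)*(r + 7)**2.
Partial-fraction decomposition: -272521/(98784*(r + 7)) + 11423/(1176*(r + 7)**2) + 3119/(1440*(r - 5)) - 12095/(2744*(r - 7)) + 1/(1715*r).
Integrate each term; A/(r−a) gives A·log|r−a|; A/(r−a)² gives −A/(r−a).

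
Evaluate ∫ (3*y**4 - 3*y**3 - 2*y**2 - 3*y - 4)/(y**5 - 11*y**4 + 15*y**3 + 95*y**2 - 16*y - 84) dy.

2017*log(y - 7)/144 - 1573*log(y - 6)/140 - log(y - 1)/20 - 3*log(y + 1)/112 + 11*log(y + 2)/36 + C

Factor the denominator: (y - 7)*(y - 6)*(y - 1)*(y + 1)*(y + 2).
Partial-fraction decomposition: 11/(36*(y + 2)) - 3/(112*(y + 1)) - 1/(20*(y - 1)) - 1573/(140*(y - 6)) + 2017/(144*(y - 7)).
Integrate each term: A/(y−a) contributes A·log|y−a|.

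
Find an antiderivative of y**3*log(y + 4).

Use integration by parts with u = log(y + 4), dv = y**3 dy.
Then du = 1/(y + 4) dy and v = y**4/4.

y**4*log(y + 4)/4 - y**4/16 + y**3/3 - 2*y**2 + 16*y - 64*log(y + 4) + C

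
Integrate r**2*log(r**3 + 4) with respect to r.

r**3*log(r**3 + 4)/3 - r**3/3 + 4*log(r**3 + 4)/3 + C

Let u = r**3 + 4, so du = (3*r**2) dr.
The integral becomes (1/3)·∫ log(u) du; integrate by parts with u′=log(u), dv′=du.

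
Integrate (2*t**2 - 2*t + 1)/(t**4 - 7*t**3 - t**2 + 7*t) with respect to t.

log(t)/7 + 85*log(t - 7)/336 - log(t - 1)/12 - 5*log(t + 1)/16 + C

Factor the denominator: t*(t - 7)*(t - 1)*(t + 1).
Partial-fraction decomposition: -5/(16*(t + 1)) - 1/(12*(t - 1)) + 85/(336*(t - 7)) + 1/(7*t).
Integrate each term: A/(t−a) contributes A·log|t−a|.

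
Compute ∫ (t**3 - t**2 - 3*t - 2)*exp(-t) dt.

(-t**3 - 2*t**2 - t + 1)*exp(-t) + C

Use integration by parts with u = t**3 - t**2 - 3*t - 2, dv = exp(-t) dt, so v = -exp(-t).
Apply parts 3 times (tabular method): alternate signs, differentiate u down to 0, integrate dv up.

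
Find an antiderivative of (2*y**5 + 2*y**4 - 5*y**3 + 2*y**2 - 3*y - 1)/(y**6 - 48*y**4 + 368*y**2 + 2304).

17117*log(y - 6)/9600 - 2259*log(y - 4)/3200 - 1173*log(y + 4)/3200 + 11791*log(y + 6)/9600 + 49*log(y**2 + 4)/1600 + 23*atan(y/2)/1600 + C

Factor the denominator: (y - 6)*(y - 4)*(y + 4)*(y + 6)*(y**2 + 4).
Partial-fraction decomposition: (49*y + 23)/(800*(y**2 + 4)) + 11791/(9600*(y + 6)) - 1173/(3200*(y + 4)) - 2259/(3200*(y - 4)) + 17117/(9600*(y - 6)).
Integrate each term; A/(y−a) gives A·log|y−a|; the (By+D)/(y²+p²) term gives a log and an atan.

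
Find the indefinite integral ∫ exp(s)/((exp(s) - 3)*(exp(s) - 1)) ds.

Let u = e^s, du = e^s ds.
The integral becomes ∫ du/((u-1)(u-3)); decompose into partial fractions.

log(exp(s) - 3)/2 - log(exp(s) - 1)/2 + C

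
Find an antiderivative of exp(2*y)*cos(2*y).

exp(2*y)*sin(2*y)/4 + exp(2*y)*cos(2*y)/4 + C

Let I denote the integral. Integrate by parts with u = cos(2*y), dv = exp(2*y) dy, so v = exp(2*y)/2: I = exp(2*y)*cos(2*y)/2 + ∫ exp(2*y)*sin(2*y) dy.
Apply parts again with u = sin(2*y), dv = exp(2*y) dy: ∫ exp(2*y)*sin(2*y) dy = exp(2*y)*sin(2*y)/2 − I. Substituting back brings back I: I = exp(2*y)*sin(2*y)/2 + exp(2*y)*cos(2*y)/2 − I.
Solving for I: (1 + 1)·I equals the remaining terms, so I = (1/2)·(exp(2*y)*sin(2*y)/2 + exp(2*y)*cos(2*y)/2).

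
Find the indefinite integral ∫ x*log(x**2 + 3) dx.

x**2*log(x**2 + 3)/2 - x**2/2 + 3*log(x**2 + 3)/2 + C

Let u = x**2 + 3, so du = (2*x) dx.
The integral becomes (1/2)·∫ log(u) du; integrate by parts with u′=log(u), dv′=du.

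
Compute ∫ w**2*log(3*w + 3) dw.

Use integration by parts with u = log(3*w + 3), dv = w**2 dw.
Then du = 3/(3*w + 3) dw and v = w**3/3.

w**3*log(3*w + 3)/3 - w**3/9 + w**2/6 - w/3 + log(w + 1)/3 + C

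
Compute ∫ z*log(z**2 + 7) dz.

z**2*log(z**2 + 7)/2 - z**2/2 + 7*log(z**2 + 7)/2 + C

Let u = z**2 + 7, so du = (2*z) dz.
The integral becomes (1/2)·∫ log(u) du; integrate by parts with u′=log(u), dv′=du.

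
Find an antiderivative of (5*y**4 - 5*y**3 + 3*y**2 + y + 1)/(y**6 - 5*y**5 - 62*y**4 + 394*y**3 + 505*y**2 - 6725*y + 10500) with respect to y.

-131321*log(y - 5)/14400 + 1013*log(y - 4)/99 - 301*log(y - 3)/320 + 3821*log(y + 5)/14400 - 13861*log(y + 7)/31680 - 2581/(240*y - 1200) + C

Factor the denominator: (y - 5)**2*(y - 4)*(y - 3)*(y + 5)*(y + 7).
Partial-fraction decomposition: -13861/(31680*(y + 7)) + 3821/(14400*(y + 5)) - 301/(320*(y - 3)) + 1013/(99*(y - 4)) - 131321/(14400*(y - 5)) + 2581/(240*(y - 5)**2).
Integrate each term; A/(y−a) gives A·log|y−a|; A/(y−a)² gives −A/(y−a).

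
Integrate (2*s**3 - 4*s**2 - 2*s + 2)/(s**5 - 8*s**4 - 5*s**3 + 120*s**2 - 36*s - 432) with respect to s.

Factor the denominator: (s - 6)*(s - 4)*(s - 3)*(s + 2)*(s + 3).
Partial-fraction decomposition: -41/(189*(s + 3)) + 13/(120*(s + 2)) + 7/(45*(s - 3)) - 29/(42*(s - 4)) + 139/(216*(s - 6)).
Integrate each term: A/(s−a) contributes A·log|s−a|.

139*log(s - 6)/216 - 29*log(s - 4)/42 + 7*log(s - 3)/45 + 13*log(s + 2)/120 - 41*log(s + 3)/189 + C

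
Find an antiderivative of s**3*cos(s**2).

s**2*sin(s**2)/2 + cos(s**2)/2 + C

Let u = s², du = 2s ds; rewrite as (1/2)∫ u^1·cos(1u) du.
Now integrate by parts 1 time.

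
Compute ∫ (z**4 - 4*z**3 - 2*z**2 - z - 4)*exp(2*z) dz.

Use integration by parts with u = z**4 - 4*z**3 - 2*z**2 - z - 4, dv = exp(2*z) dz, so v = exp(2*z)/2.
Apply parts 4 times (tabular method): alternate signs, differentiate u down to 0, integrate dv up.

(z**4 - 6*z**3 + 7*z**2 - 8*z)*exp(2*z)/2 + C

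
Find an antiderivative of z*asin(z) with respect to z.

z**2*asin(z)/2 + z*sqrt(-z**2 + 1)/4 - asin(z)/4 + C

Use integration by parts with u = arcsin(z), dv = z dz.
Then du = 1/sqrt(-z**2 + 1) dz.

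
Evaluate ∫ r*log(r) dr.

Use integration by parts with u = log(r), dv = r dr.
Then du = 1/r dr and v = r**2/2.

r**2*log(r)/2 - r**2/4 + C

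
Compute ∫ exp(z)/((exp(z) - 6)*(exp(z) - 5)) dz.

log(exp(z) - 6) - log(exp(z) - 5) + C

Let u = e^z, du = e^z dz.
The integral becomes ∫ du/((u-6)(u-5)); decompose into partial fractions.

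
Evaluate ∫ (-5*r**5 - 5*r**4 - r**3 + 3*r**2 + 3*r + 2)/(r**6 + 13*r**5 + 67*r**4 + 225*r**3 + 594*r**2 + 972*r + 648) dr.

-4569*log(r + 2)/676 + 857*log(r + 3)/54 - 8177*log(r + 6)/540 + 15683*log(r**2 + 9)/30420 + 21167*atan(r/3)/45630 - 24/(13*r + 26) + C

Factor the denominator: (r + 2)**2*(r + 3)*(r + 6)*(r**2 + 9).
Partial-fraction decomposition: (15683*r + 21167)/(15210*(r**2 + 9)) - 8177/(540*(r + 6)) + 857/(54*(r + 3)) - 4569/(676*(r + 2)) + 24/(13*(r + 2)**2).
Integrate each term; A/(r−a) gives A·log|r−a|; the (Br+D)/(r²+p²) term gives a log and an atan.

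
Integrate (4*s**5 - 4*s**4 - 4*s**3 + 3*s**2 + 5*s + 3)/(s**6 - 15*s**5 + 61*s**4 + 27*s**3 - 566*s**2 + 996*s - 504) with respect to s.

Factor the denominator: (s - 7)*(s - 6)*(s - 2)**2*(s - 1)*(s + 3).
Partial-fraction decomposition: 391/(3000*(s + 3)) + 7/(120*(s - 1)) + 473/(400*(s - 2)) + 57/(100*(s - 2)**2) - 8399/(240*(s - 6)) + 56437/(1500*(s - 7)).
Integrate each term; A/(s−a) gives A·log|s−a|; A/(s−a)² gives −A/(s−a).

56437*log(s - 7)/1500 - 8399*log(s - 6)/240 + 473*log(s - 2)/400 + 7*log(s - 1)/120 + 391*log(s + 3)/3000 - 57/(100*s - 200) + C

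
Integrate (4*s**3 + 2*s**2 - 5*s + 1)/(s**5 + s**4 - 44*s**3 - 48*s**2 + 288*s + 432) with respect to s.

907*log(s - 6)/2304 - 112*log(s - 3)/675 + 1361*log(s + 2)/6400 - 761*log(s + 6)/1728 + 13/(160*s + 320) + C

Factor the denominator: (s - 6)*(s - 3)*(s + 2)**2*(s + 6).
Partial-fraction decomposition: -761/(1728*(s + 6)) + 1361/(6400*(s + 2)) - 13/(160*(s + 2)**2) - 112/(675*(s - 3)) + 907/(2304*(s - 6)).
Integrate each term; A/(s−a) gives A·log|s−a|; A/(s−a)² gives −A/(s−a).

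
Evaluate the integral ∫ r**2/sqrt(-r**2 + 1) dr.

Substitute r = sin(θ), so dr = cos(θ) dθ and the radical becomes sqrt(-r**2 + 1) = cos(θ) by the Pythagorean identity.
Integrate the resulting trig expression in θ, then back-substitute θ = asin(r), sin(θ) = r, cos(θ) = sqrt(-r**2 + 1) (absorbing any constant into C).

-r*sqrt(-r**2 + 1)/2 + asin(r)/2 + C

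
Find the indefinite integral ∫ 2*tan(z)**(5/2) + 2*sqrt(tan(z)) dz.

Let u = tan(z), so du = (tan(z)**2 + 1) dz.
Rewriting, the integral becomes 2·∫ √u du = 2·(2/3)u^(3/2).
Substituting back, u = tan(z).

4*tan(z)**(3/2)/3 + C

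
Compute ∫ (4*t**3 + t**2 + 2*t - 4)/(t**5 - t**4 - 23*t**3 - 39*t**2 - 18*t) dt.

Factor the denominator: t*(t - 6)*(t + 1)**2*(t + 3).
Partial-fraction decomposition: -109/(108*(t + 3)) + 87/(196*(t + 1)) - 9/(14*(t + 1)**2) + 454/(1323*(t - 6)) + 2/(9*t).
Integrate each term; A/(t−a) gives A·log|t−a|; A/(t−a)² gives −A/(t−a).

2*log(t)/9 + 454*log(t - 6)/1323 + 87*log(t + 1)/196 - 109*log(t + 3)/108 + 9/(14*t + 14) + C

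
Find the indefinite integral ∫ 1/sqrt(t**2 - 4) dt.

log(t + sqrt(t**2 - 4)) + C

Substitute t = 2·sec(θ), so dt = 2·sec(θ)*tan(θ) dθ and the radical becomes sqrt(t**2 - 4) = 2·tan(θ) by the Pythagorean identity.
Integrate the resulting trig expression in θ, then back-substitute sec(θ) = t/2, tan(θ) = sqrt(t**2 - 4)/2 (absorbing any constant into C).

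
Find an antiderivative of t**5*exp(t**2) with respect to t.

(t**4 - 2*t**2 + 2)*exp(t**2)/2 + C

Let u = t², du = 2t dt; rewrite as (1/2)∫ u^2·exp(1u) du.
Now integrate by parts 2 times.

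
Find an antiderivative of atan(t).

t*atan(t) - log(t**2 + 1)/2 + C

Use integration by parts with u = arctan(t), dv = dt.
Then du = 1/(t**2 + 1) dt.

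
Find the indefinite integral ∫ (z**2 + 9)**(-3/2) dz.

Substitute z = 3·tan(θ), so dz = 3·sec(θ)^2 dθ and the radical becomes sqrt(z**2 + 9) = 3·sec(θ) by the Pythagorean identity.
Integrate the resulting trig expression in θ, then back-substitute tan(θ) = z/3, sec(θ) = sqrt(z**2 + 9)/3 (absorbing any constant into C).

z/(9*sqrt(z**2 + 9)) + C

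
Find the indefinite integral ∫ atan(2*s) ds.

Use integration by parts with u = arctan(2*s), dv = ds.
Then du = 2/(4*s**2 + 1) ds.

s*atan(2*s) - log(4*s**2 + 1)/4 + C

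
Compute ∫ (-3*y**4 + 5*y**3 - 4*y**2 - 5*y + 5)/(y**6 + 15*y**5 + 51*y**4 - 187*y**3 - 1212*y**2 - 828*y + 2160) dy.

-527*log(y - 4)/18900 + log(y - 1)/1764 - 197*log(y + 3)/252 + 1285*log(y + 5)/54 - 1013737*log(y + 6)/44100 + 5077/(210*y + 1260) + C

Factor the denominator: (y - 4)*(y - 1)*(y + 3)*(y + 5)*(y + 6)**2.
Partial-fraction decomposition: -1013737/(44100*(y + 6)) - 5077/(210*(y + 6)**2) + 1285/(54*(y + 5)) - 197/(252*(y + 3)) + 1/(1764*(y - 1)) - 527/(18900*(y - 4)).
Integrate each term; A/(y−a) gives A·log|y−a|; A/(y−a)² gives −A/(y−a).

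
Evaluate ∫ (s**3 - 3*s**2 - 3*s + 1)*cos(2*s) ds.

s**3*sin(2*s)/2 - 3*s**2*sin(2*s)/2 + 3*s**2*cos(2*s)/4 - 9*s*sin(2*s)/4 - 3*s*cos(2*s)/2 + 5*sin(2*s)/4 - 9*cos(2*s)/8 + C

Use integration by parts with u = s**3 - 3*s**2 - 3*s + 1, dv = cos(2*s) ds, so v = sin(2*s)/2.
Apply parts 3 times (tabular method): alternate signs, differentiate u down to 0, integrate dv up.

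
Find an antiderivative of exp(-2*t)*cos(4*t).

exp(-2*t)*sin(4*t)/5 - exp(-2*t)*cos(4*t)/10 + C

Let I denote the integral. Integrate by parts with u = cos(4*t), dv = exp(-2*t) dt, so v = -exp(-2*t)/2: I = -exp(-2*t)*cos(4*t)/2 − 2·∫ exp(-2*t)*sin(4*t) dt.
Apply parts again with u = sin(4*t), dv = exp(-2*t) dt: ∫ exp(-2*t)*sin(4*t) dt = -exp(-2*t)*sin(4*t)/2 + 2·I. Substituting back brings back I: I = exp(-2*t)*sin(4*t) - exp(-2*t)*cos(4*t)/2 − 4·I.
Solving for I: (1 + 4)·I equals the remaining terms, so I = (1/5)·(exp(-2*t)*sin(4*t) - exp(-2*t)*cos(4*t)/2).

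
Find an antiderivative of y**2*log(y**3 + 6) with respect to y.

Let u = y**3 + 6, so du = (3*y**2) dy.
The integral becomes (1/3)·∫ log(u) du; integrate by parts with u′=log(u), dv′=du.

y**3*log(y**3 + 6)/3 - y**3/3 + 2*log(y**3 + 6) + C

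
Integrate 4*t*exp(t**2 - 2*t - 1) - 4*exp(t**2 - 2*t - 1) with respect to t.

Let u = t**2 - 2*t - 1, so du = (2*t - 2) dt.
Rewriting, the integral becomes 2·∫ e^u du = 2·e^u.
Substituting back, u = t**2 - 2*t - 1.

2*exp(t**2 - 2*t - 1) + C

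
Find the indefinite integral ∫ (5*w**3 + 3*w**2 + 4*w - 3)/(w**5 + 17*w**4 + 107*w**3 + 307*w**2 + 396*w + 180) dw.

Factor the denominator: (w + 1)*(w + 2)*(w + 3)*(w + 5)*(w + 6).
Partial-fraction decomposition: -333/(20*(w + 6)) + 191/(8*(w + 5)) - 41/(4*(w + 3)) + 13/(4*(w + 2)) - 9/(40*(w + 1)).
Integrate each term: A/(w−a) contributes A·log|w−a|.

-9*log(w + 1)/40 + 13*log(w + 2)/4 - 41*log(w + 3)/4 + 191*log(w + 5)/8 - 333*log(w + 6)/20 + C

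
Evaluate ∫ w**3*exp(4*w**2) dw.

Let u = w², du = 2w dw; rewrite as (1/2)∫ u^1·exp(4u) du.
Now integrate by parts 1 time.

(4*w**2 - 1)*exp(4*w**2)/32 + C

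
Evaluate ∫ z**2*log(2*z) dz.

Use integration by parts with u = log(2*z), dv = z**2 dz.
Then du = 1/z dz and v = z**3/3.

z**3*(log(z) + log(2))/3 - z**3/9 + C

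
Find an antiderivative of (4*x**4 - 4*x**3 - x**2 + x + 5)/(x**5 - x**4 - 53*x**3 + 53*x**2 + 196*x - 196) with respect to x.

Factor the denominator: (x - 7)*(x - 2)*(x - 1)*(x + 2)*(x + 7).
Partial-fraction decomposition: 2185/(1008*(x + 7)) - 19/(108*(x + 2)) + 5/(144*(x - 1)) - 7/(36*(x - 2)) + 1639/(756*(x - 7)).
Integrate each term: A/(x−a) contributes A·log|x−a|.

1639*log(x - 7)/756 - 7*log(x - 2)/36 + 5*log(x - 1)/144 - 19*log(x + 2)/108 + 2185*log(x + 7)/1008 + C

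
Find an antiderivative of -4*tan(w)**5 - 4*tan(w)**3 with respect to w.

-tan(w)**4 + C

Let u = tan(w), so du = (tan(w)**2 + 1) dw.
Rewriting, the integral becomes -4·∫ u^3 du = -4·u^4/4.
Substituting back, u = tan(w).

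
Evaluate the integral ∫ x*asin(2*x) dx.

x**2*asin(2*x)/2 + x*sqrt(-4*x**2 + 1)/8 - asin(2*x)/16 + C

Use integration by parts with u = arcsin(2*x), dv = x dx.
Then du = 2/sqrt(-4*x**2 + 1) dx.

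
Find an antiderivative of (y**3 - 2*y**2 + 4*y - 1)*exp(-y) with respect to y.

Use integration by parts with u = y**3 - 2*y**2 + 4*y - 1, dv = exp(-y) dy, so v = -exp(-y).
Apply parts 3 times (tabular method): alternate signs, differentiate u down to 0, integrate dv up.

(-y**3 - y**2 - 6*y - 5)*exp(-y) + C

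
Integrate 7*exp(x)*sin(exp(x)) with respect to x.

-7*cos(exp(x)) + C

Let u = exp(x), so du = (exp(x)) dx.
Rewriting, the integral becomes 7·∫ sin(u) du = 7·-cos(u).
Substituting back, u = exp(x).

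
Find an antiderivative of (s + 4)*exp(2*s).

(2*s + 7)*exp(2*s)/4 + C

Use integration by parts with u = s + 4, dv = exp(2*s) ds, so v = exp(2*s)/2.
Apply parts 1 times (tabular method): alternate signs, differentiate u down to 0, integrate dv up.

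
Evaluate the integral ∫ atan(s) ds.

Use integration by parts with u = arctan(s), dv = ds.
Then du = 1/(s**2 + 1) ds.

s*atan(s) - log(s**2 + 1)/2 + C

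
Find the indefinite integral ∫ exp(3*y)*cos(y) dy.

Let I denote the integral. Integrate by parts with u = cos(y), dv = exp(3*y) dy, so v = exp(3*y)/3: I = exp(3*y)*cos(y)/3 + (1/3)·∫ exp(3*y)*sin(y) dy.
Apply parts again with u = sin(y), dv = exp(3*y) dy: ∫ exp(3*y)*sin(y) dy = exp(3*y)*sin(y)/3 − (1/3)·I. Substituting back brings back I: I = exp(3*y)*sin(y)/9 + exp(3*y)*cos(y)/3 − (1/9)·I.
Solving for I: (1 + 1/9)·I equals the remaining terms, so I = (9/10)·(exp(3*y)*sin(y)/9 + exp(3*y)*cos(y)/3).

exp(3*y)*sin(y)/10 + 3*exp(3*y)*cos(y)/10 + C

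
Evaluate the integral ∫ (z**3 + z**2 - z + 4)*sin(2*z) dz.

-z**3*cos(2*z)/2 + 3*z**2*sin(2*z)/4 - z**2*cos(2*z)/2 + z*sin(2*z)/2 + 5*z*cos(2*z)/4 - 5*sin(2*z)/8 - 7*cos(2*z)/4 + C

Use integration by parts with u = z**3 + z**2 - z + 4, dv = sin(2*z) dz, so v = -cos(2*z)/2.
Apply parts 3 times (tabular method): alternate signs, differentiate u down to 0, integrate dv up.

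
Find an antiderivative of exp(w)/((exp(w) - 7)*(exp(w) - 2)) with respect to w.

log(exp(w) - 7)/5 - log(exp(w) - 2)/5 + C

Let u = e^w, du = e^w dw.
The integral becomes ∫ du/((u-7)(u-2)); decompose into partial fractions.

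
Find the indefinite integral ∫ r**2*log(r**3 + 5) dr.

r**3*log(r**3 + 5)/3 - r**3/3 + 5*log(r**3 + 5)/3 + C

Let u = r**3 + 5, so du = (3*r**2) dr.
The integral becomes (1/3)·∫ log(u) du; integrate by parts with u′=log(u), dv′=du.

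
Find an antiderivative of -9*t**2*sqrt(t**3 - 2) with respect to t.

-2*(t**3 - 2)**(3/2) + C

Let u = t**3 - 2, so du = (3*t**2) dt.
Rewriting, the integral becomes -3·∫ √u du = -3·(2/3)u^(3/2).
Substituting back, u = t**3 - 2.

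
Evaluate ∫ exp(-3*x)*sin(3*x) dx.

-exp(-3*x)*sin(3*x)/6 - exp(-3*x)*cos(3*x)/6 + C

Let I denote the integral. Integrate by parts with u = sin(3*x), dv = exp(-3*x) dx, so v = -exp(-3*x)/3: I = -exp(-3*x)*sin(3*x)/3 + ∫ exp(-3*x)*cos(3*x) dx.
Apply parts again with u = cos(3*x), dv = exp(-3*x) dx: ∫ exp(-3*x)*cos(3*x) dx = -exp(-3*x)*cos(3*x)/3 − I. Substituting back brings back I: I = -exp(-3*x)*sin(3*x)/3 - exp(-3*x)*cos(3*x)/3 − I.
Solving for I: (1 + 1)·I equals the remaining terms, so I = (1/2)·(-exp(-3*x)*sin(3*x)/3 - exp(-3*x)*cos(3*x)/3).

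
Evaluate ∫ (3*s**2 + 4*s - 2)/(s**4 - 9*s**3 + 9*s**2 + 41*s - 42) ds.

Factor the denominator: (s - 7)*(s - 3)*(s - 1)*(s + 2).
Partial-fraction decomposition: -2/(135*(s + 2)) + 5/(36*(s - 1)) - 37/(40*(s - 3)) + 173/(216*(s - 7)).
Integrate each term: A/(s−a) contributes A·log|s−a|.

173*log(s - 7)/216 - 37*log(s - 3)/40 + 5*log(s - 1)/36 - 2*log(s + 2)/135 + C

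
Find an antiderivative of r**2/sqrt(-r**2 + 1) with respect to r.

Substitute r = sin(θ), so dr = cos(θ) dθ and the radical becomes sqrt(-r**2 + 1) = cos(θ) by the Pythagorean identity.
Integrate the resulting trig expression in θ, then back-substitute θ = asin(r), sin(θ) = r, cos(θ) = sqrt(-r**2 + 1) (absorbing any constant into C).

-r*sqrt(-r**2 + 1)/2 + asin(r)/2 + C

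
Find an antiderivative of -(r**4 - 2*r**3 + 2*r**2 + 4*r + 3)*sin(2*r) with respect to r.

r**4*cos(2*r)/2 - r**3*sin(2*r) - r**3*cos(2*r) + 3*r**2*sin(2*r)/2 - r**2*cos(2*r)/2 + r*sin(2*r)/2 + 7*r*cos(2*r)/2 - 7*sin(2*r)/4 + 7*cos(2*r)/4 + C

Use integration by parts with u = r**4 - 2*r**3 + 2*r**2 + 4*r + 3, dv = -sin(2*r) dr, so v = cos(2*r)/2.
Apply parts 4 times (tabular method): alternate signs, differentiate u down to 0, integrate dv up.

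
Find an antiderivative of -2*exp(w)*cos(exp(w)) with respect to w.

-2*sin(exp(w)) + C

Let u = exp(w), so du = (exp(w)) dw.
Rewriting, the integral becomes -2·∫ cos(u) du = -2·sin(u).
Substituting back, u = exp(w).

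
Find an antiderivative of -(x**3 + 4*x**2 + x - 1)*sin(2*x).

x**3*cos(2*x)/2 - 3*x**2*sin(2*x)/4 + 2*x**2*cos(2*x) - 2*x*sin(2*x) - x*cos(2*x)/4 + sin(2*x)/8 - 3*cos(2*x)/2 + C

Use integration by parts with u = x**3 + 4*x**2 + x - 1, dv = -sin(2*x) dx, so v = cos(2*x)/2.
Apply parts 3 times (tabular method): alternate signs, differentiate u down to 0, integrate dv up.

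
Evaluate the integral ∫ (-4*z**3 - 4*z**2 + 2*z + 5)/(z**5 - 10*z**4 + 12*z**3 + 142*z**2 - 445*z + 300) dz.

Factor the denominator: (z - 5)**2*(z - 3)*(z - 1)*(z + 4).
Partial-fraction decomposition: 1/(15*(z + 4)) + 1/(160*(z - 1)) - 19/(8*(z - 3)) + 221/(96*(z - 5)) - 65/(8*(z - 5)**2).
Integrate each term; A/(z−a) gives A·log|z−a|; A/(z−a)² gives −A/(z−a).

221*log(z - 5)/96 - 19*log(z - 3)/8 + log(z - 1)/160 + log(z + 4)/15 + 65/(8*z - 40) + C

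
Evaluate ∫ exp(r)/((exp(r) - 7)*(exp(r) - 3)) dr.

log(exp(r) - 7)/4 - log(exp(r) - 3)/4 + C

Let u = e^r, du = e^r dr.
The integral becomes ∫ du/((u-3)(u-7)); decompose into partial fractions.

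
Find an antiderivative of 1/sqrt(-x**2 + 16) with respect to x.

asin(x/4) + C

Substitute x = 4·sin(θ), so dx = 4·cos(θ) dθ and the radical becomes sqrt(-x**2 + 16) = 4·cos(θ) by the Pythagorean identity.
Integrate the resulting trig expression in θ, then back-substitute θ = asin(x/4), sin(θ) = x/4, cos(θ) = sqrt(-x**2 + 16)/4 (absorbing any constant into C).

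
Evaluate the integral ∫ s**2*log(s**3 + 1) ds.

s**3*log(s**3 + 1)/3 - s**3/3 + log(s**3 + 1)/3 + C

Let u = s**3 + 1, so du = (3*s**2) ds.
The integral becomes (1/3)·∫ log(u) du; integrate by parts with u′=log(u), dv′=du.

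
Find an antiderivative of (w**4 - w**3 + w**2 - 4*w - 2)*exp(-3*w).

(-27*w**4 - 9*w**3 - 36*w**2 + 84*w + 82)*exp(-3*w)/81 + C

Use integration by parts with u = w**4 - w**3 + w**2 - 4*w - 2, dv = exp(-3*w) dw, so v = -exp(-3*w)/3.
Apply parts 4 times (tabular method): alternate signs, differentiate u down to 0, integrate dv up.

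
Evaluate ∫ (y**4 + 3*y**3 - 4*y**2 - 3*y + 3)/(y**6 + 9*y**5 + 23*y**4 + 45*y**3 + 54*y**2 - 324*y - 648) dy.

Factor the denominator: (y - 2)*(y + 2)*(y + 3)*(y + 6)*(y**2 + 9).
Partial-fraction decomposition: 5*(y + 1)/(39*(y**2 + 9)) - 35/(288*(y + 6)) - 4/(45*(y + 3)) + 15/(208*(y + 2)) + 21/(2080*(y - 2)).
Integrate each term; A/(y−a) gives A·log|y−a|; the (By+D)/(y²+p²) term gives a log and an atan.

21*log(y - 2)/2080 + 15*log(y + 2)/208 - 4*log(y + 3)/45 - 35*log(y + 6)/288 + 5*log(y**2 + 9)/78 + 5*atan(y/3)/117 + C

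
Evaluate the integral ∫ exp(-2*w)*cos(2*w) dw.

exp(-2*w)*sin(2*w)/4 - exp(-2*w)*cos(2*w)/4 + C

Let I denote the integral. Integrate by parts with u = cos(2*w), dv = exp(-2*w) dw, so v = -exp(-2*w)/2: I = -exp(-2*w)*cos(2*w)/2 − ∫ exp(-2*w)*sin(2*w) dw.
Apply parts again with u = sin(2*w), dv = exp(-2*w) dw: ∫ exp(-2*w)*sin(2*w) dw = -exp(-2*w)*sin(2*w)/2 + I. Substituting back brings back I: I = exp(-2*w)*sin(2*w)/2 - exp(-2*w)*cos(2*w)/2 − I.
Solving for I: (1 + 1)·I equals the remaining terms, so I = (1/2)·(exp(-2*w)*sin(2*w)/2 - exp(-2*w)*cos(2*w)/2).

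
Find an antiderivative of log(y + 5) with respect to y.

y*log(y + 5) - y + 5*log(y + 5) + C

Use integration by parts with u = log(y + 5), dv = dy.
Then du = 1/(y + 5) dy and v = y.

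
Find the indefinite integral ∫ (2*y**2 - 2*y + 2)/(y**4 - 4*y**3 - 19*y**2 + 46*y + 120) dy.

3*log(y - 5)/4 - 13*log(y - 4)/21 + log(y + 2)/3 - 13*log(y + 3)/28 + C

Factor the denominator: (y - 5)*(y - 4)*(y + 2)*(y + 3).
Partial-fraction decomposition: -13/(28*(y + 3)) + 1/(3*(y + 2)) - 13/(21*(y - 4)) + 3/(4*(y - 5)).
Integrate each term: A/(y−a) contributes A·log|y−a|.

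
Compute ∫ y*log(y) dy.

y**2*log(y)/2 - y**2/4 + C

Use integration by parts with u = log(y), dv = y dy.
Then du = 1/y dy and v = y**2/2.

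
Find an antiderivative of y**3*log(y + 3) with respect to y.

Use integration by parts with u = log(y + 3), dv = y**3 dy.
Then du = 1/(y + 3) dy and v = y**4/4.

y**4*log(y + 3)/4 - y**4/16 + y**3/4 - 9*y**2/8 + 27*y/4 - 81*log(y + 3)/4 + C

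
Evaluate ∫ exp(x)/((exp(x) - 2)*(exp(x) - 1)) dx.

Let u = e^x, du = e^x dx.
The integral becomes ∫ du/((u-1)(u-2)); decompose into partial fractions.

log(exp(x) - 2) - log(exp(x) - 1) + C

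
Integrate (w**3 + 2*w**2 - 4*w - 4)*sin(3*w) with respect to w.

-w**3*cos(3*w)/3 + w**2*sin(3*w)/3 - 2*w**2*cos(3*w)/3 + 4*w*sin(3*w)/9 + 14*w*cos(3*w)/9 - 14*sin(3*w)/27 + 40*cos(3*w)/27 + C

Use integration by parts with u = w**3 + 2*w**2 - 4*w - 4, dv = sin(3*w) dw, so v = -cos(3*w)/3.
Apply parts 3 times (tabular method): alternate signs, differentiate u down to 0, integrate dv up.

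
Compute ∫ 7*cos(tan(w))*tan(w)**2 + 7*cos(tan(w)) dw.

7*sin(tan(w)) + C

Let u = tan(w), so du = (tan(w)**2 + 1) dw.
Rewriting, the integral becomes 7·∫ cos(u) du = 7·sin(u).
Substituting back, u = tan(w).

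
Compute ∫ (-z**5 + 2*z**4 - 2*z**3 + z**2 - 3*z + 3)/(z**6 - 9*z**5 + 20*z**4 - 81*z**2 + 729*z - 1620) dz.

Factor the denominator: (z - 5)*(z - 4)*(z - 3)*(z + 3)*(z**2 + 9).
Partial-fraction decomposition: -(113*z + 1177)/(2550*(z**2 + 9)) - 5/(63*(z + 3)) - 11/(18*(z - 3)) + 633/(175*(z - 4)) - 66/(17*(z - 5)).
Integrate each term; A/(z−a) gives A·log|z−a|; the (Bz+D)/(z²+p²) term gives a log and an atan.

-66*log(z - 5)/17 + 633*log(z - 4)/175 - 11*log(z - 3)/18 - 5*log(z + 3)/63 - 113*log(z**2 + 9)/5100 - 1177*atan(z/3)/7650 + C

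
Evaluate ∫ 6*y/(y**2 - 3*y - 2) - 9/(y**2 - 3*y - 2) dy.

3*log(y**2 - 3*y - 2) + C

Let u = y**2 - 3*y - 2, so du = (2*y - 3) dy.
Rewriting, the integral becomes 3·∫ 1/u du = 3·log(u).
Substituting back, u = y**2 - 3*y - 2.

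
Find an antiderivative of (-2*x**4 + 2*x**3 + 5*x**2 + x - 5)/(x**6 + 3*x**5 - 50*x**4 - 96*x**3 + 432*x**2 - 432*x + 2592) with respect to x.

-1979*log(x - 6)/17280 + 5*log(x - 3)/243 + 17041*log(x + 6)/155520 - log(x**2 + 4)/128 - 9*atan(x/2)/320 + 571/(864*x + 5184) + C

Factor the denominator: (x - 6)*(x - 3)*(x + 6)**2*(x**2 + 4).
Partial-fraction decomposition: -(5*x + 18)/(320*(x**2 + 4)) + 17041/(155520*(x + 6)) - 571/(864*(x + 6)**2) + 5/(243*(x - 3)) - 1979/(17280*(x - 6)).
Integrate each term; A/(x−a) gives A·log|x−a|; the (Bx+D)/(x²+p²) term gives a log and an atan.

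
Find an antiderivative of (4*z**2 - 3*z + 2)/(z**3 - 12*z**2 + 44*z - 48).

Factor the denominator: (z - 6)*(z - 4)*(z - 2).
Partial-fraction decomposition: 3/(2*(z - 2)) - 27/(2*(z - 4)) + 16/(z - 6).
Integrate each term: A/(z−a) contributes A·log|z−a|.

16*log(z - 6) - 27*log(z - 4)/2 + 3*log(z - 2)/2 + C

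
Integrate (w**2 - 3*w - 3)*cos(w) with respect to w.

w**2*sin(w) - 3*w*sin(w) + 2*w*cos(w) - 5*sin(w) - 3*cos(w) + C

Use integration by parts with u = w**2 - 3*w - 3, dv = cos(w) dw, so v = sin(w).
Apply parts 2 times (tabular method): alternate signs, differentiate u down to 0, integrate dv up.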